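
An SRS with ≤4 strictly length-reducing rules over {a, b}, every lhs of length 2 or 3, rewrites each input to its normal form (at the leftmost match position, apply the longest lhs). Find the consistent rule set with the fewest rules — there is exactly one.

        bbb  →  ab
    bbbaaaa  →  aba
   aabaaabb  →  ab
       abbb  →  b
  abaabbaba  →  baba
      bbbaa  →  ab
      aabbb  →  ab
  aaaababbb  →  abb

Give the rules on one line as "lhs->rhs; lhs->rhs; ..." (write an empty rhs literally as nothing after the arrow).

aa->; aaa->; bbb->ab

  | bbb => ab
  | bbbaaaa => abaaaa => aba
  | aabaaabb => baaabb => bbb => ab
  | abbb => aab => b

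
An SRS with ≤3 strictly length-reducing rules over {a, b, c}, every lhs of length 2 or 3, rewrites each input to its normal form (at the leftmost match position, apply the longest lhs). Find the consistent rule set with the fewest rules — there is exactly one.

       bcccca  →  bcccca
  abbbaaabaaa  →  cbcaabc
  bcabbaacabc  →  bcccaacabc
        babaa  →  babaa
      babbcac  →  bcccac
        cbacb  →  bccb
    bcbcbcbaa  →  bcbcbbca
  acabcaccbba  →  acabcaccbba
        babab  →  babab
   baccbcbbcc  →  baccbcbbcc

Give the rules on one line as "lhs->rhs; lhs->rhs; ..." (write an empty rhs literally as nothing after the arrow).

aaa->c; abb->cc; cba->bc

  | bcccca
  | abbbaaabaaa => ccbaaabaaa => cbcaabaaa => cbcaabc
  | bcabbaacabc => bcccaacabc
  | babaa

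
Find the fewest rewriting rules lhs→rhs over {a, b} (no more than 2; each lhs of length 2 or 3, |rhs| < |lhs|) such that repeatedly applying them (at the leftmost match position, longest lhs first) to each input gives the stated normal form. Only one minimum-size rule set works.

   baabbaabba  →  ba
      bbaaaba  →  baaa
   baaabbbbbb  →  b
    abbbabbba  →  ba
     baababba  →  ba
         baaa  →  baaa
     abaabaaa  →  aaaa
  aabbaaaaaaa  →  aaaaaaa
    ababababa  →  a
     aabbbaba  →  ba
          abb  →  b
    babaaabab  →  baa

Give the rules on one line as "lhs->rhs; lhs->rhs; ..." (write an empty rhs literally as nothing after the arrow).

ab->; bb->b

  | baabbaabba => babaabba => baabba => baba => ba
  | bbaaaba => baaaba => baaa
  | baaabbbbbb => baabbbbb => babbbb => bbbb => bbb => bb => b
  | abbbabbba => bbabbba => babbba => bbba => bba => ba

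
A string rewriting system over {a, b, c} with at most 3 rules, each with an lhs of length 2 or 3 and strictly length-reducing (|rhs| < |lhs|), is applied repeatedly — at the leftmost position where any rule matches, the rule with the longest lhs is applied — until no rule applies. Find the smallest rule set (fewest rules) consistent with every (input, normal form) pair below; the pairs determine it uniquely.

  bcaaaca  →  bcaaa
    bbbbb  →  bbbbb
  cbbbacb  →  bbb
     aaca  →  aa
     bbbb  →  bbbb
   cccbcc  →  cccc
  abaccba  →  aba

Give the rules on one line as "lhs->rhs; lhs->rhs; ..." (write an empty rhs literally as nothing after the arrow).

  | bcaaaca => bcaaa
  | bbbbb
  | cbbbacb => bbacb => bbb
  | aaca => aa

ac->; cb->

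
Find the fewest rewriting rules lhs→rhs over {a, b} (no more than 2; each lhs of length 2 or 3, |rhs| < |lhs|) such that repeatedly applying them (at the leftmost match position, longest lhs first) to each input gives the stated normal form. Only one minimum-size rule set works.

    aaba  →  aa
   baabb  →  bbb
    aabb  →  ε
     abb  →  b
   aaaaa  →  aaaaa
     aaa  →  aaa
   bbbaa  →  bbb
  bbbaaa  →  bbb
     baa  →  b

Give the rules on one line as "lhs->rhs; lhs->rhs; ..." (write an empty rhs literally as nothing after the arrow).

ab->; ba->b

  | aaba => aa
  | baabb => babb => bbb
  | aabb => ab => ε
  | abb => b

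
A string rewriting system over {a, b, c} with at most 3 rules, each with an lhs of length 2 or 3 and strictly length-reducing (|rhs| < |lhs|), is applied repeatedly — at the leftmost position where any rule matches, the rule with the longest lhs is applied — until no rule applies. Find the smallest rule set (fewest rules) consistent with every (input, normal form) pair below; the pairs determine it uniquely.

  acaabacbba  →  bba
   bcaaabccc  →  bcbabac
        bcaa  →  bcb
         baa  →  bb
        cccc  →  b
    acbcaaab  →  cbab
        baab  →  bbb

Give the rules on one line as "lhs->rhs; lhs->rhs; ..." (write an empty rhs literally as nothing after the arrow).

  | acaabacbba => acbbacbba => bacbba => bba
  | bcaaabccc => bcbabccc => bcbabac
  | bcaa => bcb
  | baa => bb

aa->b; acb->; cc->a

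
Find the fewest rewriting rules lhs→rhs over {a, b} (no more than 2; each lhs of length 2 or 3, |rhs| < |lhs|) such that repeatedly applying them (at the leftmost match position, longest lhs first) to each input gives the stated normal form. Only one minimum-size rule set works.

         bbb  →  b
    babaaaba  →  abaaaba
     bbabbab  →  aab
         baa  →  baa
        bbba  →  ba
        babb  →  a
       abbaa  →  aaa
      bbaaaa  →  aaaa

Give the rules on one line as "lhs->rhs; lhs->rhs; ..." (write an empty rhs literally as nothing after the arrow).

bab->ab; bb->

  | bbb => b
  | babaaaba => abaaaba
  | bbabbab => abbab => aab
  | baa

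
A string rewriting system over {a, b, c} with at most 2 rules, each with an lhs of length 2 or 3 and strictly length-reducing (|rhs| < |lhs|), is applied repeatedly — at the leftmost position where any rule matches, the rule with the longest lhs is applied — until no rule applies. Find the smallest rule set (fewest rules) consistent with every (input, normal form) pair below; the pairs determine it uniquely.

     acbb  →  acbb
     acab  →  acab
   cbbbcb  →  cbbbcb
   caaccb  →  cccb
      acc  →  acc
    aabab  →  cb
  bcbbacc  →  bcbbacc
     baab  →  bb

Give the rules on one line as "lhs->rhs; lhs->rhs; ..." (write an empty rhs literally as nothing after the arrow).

  | acbb
  | acab
  | cbbbcb
  | caaccb => cccb

aa->; bab->cb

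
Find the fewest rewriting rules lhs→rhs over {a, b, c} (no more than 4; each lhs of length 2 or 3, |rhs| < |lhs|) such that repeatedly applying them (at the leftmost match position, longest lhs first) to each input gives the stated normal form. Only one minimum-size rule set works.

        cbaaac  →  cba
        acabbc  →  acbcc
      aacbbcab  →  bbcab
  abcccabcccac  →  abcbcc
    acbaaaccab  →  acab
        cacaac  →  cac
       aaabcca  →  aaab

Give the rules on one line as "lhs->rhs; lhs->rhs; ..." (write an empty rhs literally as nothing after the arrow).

  | cbaaac => cba
  | acabbc => acbcc
  | aacbbcab => bbcab
  | abcccabcccac => abcbcccac => abcbcc

aac->; abb->bc; bac->; cca->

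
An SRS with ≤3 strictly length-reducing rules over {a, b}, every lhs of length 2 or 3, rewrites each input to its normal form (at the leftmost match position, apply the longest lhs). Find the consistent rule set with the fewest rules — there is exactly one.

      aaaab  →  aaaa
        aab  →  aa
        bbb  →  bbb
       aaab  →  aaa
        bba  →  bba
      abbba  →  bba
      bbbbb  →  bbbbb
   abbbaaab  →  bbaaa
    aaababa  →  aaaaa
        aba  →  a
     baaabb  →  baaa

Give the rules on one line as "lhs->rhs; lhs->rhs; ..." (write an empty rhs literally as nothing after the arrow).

  | aaaab => aaaa
  | aab => aa
  | bbb
  | aaab => aaa

aab->aa; ab->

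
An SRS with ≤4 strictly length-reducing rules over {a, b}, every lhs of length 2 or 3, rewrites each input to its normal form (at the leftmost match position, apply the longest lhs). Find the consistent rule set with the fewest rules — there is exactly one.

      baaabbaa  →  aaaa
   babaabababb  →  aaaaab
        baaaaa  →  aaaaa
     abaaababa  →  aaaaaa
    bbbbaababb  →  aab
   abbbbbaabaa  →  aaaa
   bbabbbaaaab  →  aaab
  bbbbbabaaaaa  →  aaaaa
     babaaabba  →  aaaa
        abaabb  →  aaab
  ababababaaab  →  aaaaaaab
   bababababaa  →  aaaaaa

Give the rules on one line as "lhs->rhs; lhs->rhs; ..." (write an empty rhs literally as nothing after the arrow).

ba->a; bb->b; bba->

  | baaabbaa => aaabbaa => aaaa
  | babaabababb => abaabababb => aaabababb => aaaababb => aaaaabb => aaaaab
  | baaaaa => aaaaa
  | abaaababa => aaaababa => aaaaaba => aaaaaa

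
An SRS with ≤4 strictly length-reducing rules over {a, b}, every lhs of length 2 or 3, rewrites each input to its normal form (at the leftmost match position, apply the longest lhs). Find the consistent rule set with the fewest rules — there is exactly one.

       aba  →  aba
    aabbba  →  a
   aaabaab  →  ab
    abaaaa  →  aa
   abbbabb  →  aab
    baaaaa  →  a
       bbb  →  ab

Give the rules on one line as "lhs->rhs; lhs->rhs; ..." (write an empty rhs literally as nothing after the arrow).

aaa->b; bab->; bb->a; bba->bb

  | aba
  | aabbba => aaaba => bba => bb => a
  | aaabaab => bbaab => bbab => bbb => ab
  | abaaaa => abba => abb => aa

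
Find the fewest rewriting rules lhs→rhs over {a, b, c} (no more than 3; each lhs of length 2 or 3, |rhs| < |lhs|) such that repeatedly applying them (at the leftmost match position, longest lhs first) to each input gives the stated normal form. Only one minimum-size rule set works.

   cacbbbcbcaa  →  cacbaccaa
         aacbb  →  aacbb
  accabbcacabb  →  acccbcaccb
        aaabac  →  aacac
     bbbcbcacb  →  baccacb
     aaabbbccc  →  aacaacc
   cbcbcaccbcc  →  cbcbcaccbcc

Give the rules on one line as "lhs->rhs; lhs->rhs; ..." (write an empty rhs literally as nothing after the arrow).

ab->c; bbc->aa

  | cacbbbcbcaa => cacbaabcaa => cacbaccaa
  | aacbb
  | accabbcacabb => acccbcacabb => acccbcaccb
  | aaabac => aacac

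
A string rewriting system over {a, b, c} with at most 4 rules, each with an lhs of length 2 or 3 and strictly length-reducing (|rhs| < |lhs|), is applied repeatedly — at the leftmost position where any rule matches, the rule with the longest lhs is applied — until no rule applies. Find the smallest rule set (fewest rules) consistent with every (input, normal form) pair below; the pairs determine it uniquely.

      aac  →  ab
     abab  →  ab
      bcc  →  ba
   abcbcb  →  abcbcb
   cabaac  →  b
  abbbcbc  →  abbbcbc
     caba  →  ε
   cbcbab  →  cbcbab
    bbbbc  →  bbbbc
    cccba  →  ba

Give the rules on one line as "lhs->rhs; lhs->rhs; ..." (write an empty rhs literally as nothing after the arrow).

  | aac => ab
  | abab => ccb => ab
  | bcc => ba
  | abcbcb

aba->cc; ac->b; cc->a; ccc->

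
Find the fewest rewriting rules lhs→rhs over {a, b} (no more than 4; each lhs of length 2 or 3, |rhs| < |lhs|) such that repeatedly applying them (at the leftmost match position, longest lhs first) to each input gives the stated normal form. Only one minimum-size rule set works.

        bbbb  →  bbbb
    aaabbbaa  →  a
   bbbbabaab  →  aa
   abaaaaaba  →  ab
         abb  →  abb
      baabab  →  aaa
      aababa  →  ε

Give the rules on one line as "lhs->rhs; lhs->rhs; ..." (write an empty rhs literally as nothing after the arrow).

aab->bb; ba->; bab->aa; bba->

  | bbbb
  | aaabbbaa => abbbbaa => abba => a
  | bbbbabaab => bbbaab => bab => aa
  | abaaaaaba => aaaaaba => aaabba => abbba => ab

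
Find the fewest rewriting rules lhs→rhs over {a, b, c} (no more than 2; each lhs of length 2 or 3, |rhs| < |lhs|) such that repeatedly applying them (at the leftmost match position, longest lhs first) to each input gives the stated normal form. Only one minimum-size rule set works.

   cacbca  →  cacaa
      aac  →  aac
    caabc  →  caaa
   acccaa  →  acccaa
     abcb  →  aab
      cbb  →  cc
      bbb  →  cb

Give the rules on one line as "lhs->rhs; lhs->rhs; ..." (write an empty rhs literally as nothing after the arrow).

bb->c; bc->a

  | cacbca => cacaa
  | aac
  | caabc => caaa
  | acccaa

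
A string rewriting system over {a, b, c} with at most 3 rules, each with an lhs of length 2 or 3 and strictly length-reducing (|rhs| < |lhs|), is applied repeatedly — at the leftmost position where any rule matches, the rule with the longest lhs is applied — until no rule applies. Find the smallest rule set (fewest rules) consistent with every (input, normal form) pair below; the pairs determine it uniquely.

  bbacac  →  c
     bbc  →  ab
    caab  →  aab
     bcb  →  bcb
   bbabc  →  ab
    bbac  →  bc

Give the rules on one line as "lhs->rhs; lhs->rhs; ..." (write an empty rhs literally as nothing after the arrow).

ba->; bbc->ab; ca->a

  | bbacac => bcac => bac => c
  | bbc => ab
  | caab => aab
  | bcb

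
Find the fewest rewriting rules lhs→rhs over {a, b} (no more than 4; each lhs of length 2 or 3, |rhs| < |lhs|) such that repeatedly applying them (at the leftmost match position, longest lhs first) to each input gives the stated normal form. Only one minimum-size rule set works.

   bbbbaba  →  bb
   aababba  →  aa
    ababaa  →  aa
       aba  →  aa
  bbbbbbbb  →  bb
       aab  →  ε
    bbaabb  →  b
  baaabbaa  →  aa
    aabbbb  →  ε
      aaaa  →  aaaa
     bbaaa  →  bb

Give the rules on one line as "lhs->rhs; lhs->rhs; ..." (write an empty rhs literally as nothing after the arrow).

  | bbbbaba => baba => bba => bb
  | aababba => abba => aba => aa
  | ababaa => aabaa => aa
  | aba => aa

aab->; ab->a; ba->b; bbb->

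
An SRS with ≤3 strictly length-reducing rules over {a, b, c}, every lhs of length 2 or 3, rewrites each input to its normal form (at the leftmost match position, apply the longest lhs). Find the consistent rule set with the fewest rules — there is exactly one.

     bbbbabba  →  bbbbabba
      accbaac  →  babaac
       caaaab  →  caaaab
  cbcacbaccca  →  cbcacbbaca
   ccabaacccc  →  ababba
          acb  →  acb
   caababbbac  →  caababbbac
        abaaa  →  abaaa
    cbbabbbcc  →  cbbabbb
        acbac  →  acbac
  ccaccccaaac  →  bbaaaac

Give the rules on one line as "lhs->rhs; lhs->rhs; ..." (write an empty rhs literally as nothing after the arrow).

acc->ba; cc->

  | bbbbabba
  | accbaac => babaac
  | caaaab
  | cbcacbaccca => cbcacbbaca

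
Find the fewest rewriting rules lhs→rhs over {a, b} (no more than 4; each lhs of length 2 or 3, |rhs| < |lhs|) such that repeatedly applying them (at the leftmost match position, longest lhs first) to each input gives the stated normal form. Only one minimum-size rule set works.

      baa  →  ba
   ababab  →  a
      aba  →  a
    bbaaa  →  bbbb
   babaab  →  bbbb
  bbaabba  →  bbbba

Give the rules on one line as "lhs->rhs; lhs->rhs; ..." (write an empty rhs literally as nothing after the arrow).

  | baa => ba
  | ababab => aabab => abab => aab => ab => a
  | aba => aa => a
  | bbaaa => bbbb

aa->a; aaa->bb; ab->a; abb->bb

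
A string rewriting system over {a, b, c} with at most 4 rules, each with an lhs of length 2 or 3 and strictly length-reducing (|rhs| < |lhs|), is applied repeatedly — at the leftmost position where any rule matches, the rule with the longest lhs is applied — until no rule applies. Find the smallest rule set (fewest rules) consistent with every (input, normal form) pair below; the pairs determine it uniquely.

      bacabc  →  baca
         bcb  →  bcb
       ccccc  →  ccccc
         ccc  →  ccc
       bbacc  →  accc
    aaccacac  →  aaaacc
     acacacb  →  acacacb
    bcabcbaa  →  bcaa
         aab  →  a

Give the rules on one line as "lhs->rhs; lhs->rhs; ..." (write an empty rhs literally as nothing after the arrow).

ab->; abc->a; bba->ac; cca->ac

  | bacabc => baca
  | bcb
  | ccccc
  | ccc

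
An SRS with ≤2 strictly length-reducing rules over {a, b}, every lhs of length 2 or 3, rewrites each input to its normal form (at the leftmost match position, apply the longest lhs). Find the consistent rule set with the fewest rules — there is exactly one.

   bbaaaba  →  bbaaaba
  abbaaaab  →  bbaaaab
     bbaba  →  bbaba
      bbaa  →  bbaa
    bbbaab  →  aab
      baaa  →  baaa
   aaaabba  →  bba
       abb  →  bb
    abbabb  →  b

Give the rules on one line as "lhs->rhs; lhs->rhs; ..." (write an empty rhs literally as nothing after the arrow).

  | bbaaaba
  | abbaaaab => bbaaaab
  | bbaba
  | bbaa

abb->bb; bbb->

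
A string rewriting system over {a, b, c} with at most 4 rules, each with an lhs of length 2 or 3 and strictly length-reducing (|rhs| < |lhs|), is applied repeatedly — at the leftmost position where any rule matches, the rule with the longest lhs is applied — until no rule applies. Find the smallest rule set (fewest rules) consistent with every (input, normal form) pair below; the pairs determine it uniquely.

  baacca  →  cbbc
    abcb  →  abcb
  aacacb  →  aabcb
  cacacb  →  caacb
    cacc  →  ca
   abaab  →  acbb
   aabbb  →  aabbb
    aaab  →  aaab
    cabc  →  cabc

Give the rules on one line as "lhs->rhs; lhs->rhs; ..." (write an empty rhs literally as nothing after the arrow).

  | baacca => cbcca => cbbc
  | abcb
  | aacacb => aabcb
  | cacacb => caacb

aca->ab; baa->cb; cac->ca; cca->bc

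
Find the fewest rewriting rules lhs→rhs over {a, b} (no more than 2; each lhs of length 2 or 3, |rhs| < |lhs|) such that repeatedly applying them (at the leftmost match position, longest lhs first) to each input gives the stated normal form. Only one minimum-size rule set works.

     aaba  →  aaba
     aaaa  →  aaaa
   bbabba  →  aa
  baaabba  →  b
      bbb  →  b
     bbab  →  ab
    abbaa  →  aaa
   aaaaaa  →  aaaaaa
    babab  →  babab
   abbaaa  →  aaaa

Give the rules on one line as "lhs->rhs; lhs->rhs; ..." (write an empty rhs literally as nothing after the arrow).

  | aaba
  | aaaa
  | bbabba => abba => aa
  | baaabba => babba => baa => b

baa->b; bb->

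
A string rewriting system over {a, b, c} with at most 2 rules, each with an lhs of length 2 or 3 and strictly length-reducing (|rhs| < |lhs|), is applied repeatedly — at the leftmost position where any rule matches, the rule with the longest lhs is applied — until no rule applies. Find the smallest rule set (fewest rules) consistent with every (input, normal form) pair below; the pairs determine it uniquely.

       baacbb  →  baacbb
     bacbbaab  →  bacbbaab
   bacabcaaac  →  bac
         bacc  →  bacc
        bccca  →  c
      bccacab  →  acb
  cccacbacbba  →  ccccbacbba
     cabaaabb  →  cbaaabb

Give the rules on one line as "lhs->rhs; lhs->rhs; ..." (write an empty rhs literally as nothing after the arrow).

  | baacbb
  | bacbbaab
  | bacabcaaac => bacbcaaac => bacbcaac => bacbcac => bacbcc => bac
  | bacc

bcc->; ca->c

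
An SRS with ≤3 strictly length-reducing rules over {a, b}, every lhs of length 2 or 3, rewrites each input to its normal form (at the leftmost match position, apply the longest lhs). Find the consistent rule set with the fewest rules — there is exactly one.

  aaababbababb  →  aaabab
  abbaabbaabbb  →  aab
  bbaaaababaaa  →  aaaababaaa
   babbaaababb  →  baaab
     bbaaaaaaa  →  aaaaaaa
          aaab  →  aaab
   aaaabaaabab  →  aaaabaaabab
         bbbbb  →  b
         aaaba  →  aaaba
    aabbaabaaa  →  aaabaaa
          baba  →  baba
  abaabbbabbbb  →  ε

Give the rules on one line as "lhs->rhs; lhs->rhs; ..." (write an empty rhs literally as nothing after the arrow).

  | aaababbababb => aaabababb => aaabab
  | abbaabbaabbb => aabbaabbb => aaabbb => aab
  | bbaaaababaaa => aaaababaaa
  | babbaaababb => baaababb => baaab

abb->; bb->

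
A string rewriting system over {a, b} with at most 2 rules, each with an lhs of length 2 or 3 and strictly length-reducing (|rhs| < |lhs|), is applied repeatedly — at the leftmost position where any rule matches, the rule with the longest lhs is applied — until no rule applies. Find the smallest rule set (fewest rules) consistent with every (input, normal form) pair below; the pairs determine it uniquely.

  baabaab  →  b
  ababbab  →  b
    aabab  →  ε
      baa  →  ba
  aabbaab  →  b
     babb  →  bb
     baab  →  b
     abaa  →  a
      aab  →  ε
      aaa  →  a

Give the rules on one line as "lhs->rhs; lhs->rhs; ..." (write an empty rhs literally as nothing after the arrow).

  | baabaab => babaab => baab => bab => b
  | ababbab => abbab => bab => b
  | aabab => abab => ab => ε
  | baa => ba

aa->a; ab->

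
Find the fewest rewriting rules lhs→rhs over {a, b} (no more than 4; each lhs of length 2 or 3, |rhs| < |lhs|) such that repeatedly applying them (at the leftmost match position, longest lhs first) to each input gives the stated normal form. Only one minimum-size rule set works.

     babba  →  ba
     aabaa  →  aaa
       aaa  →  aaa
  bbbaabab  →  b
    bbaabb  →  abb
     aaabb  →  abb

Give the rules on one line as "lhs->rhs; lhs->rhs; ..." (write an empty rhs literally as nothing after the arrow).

  | babba => ba
  | aabaa => abaa => aaa
  | aaa
  | bbbaabab => babab => baab => b

aab->ab; aba->aa; baa->; bba->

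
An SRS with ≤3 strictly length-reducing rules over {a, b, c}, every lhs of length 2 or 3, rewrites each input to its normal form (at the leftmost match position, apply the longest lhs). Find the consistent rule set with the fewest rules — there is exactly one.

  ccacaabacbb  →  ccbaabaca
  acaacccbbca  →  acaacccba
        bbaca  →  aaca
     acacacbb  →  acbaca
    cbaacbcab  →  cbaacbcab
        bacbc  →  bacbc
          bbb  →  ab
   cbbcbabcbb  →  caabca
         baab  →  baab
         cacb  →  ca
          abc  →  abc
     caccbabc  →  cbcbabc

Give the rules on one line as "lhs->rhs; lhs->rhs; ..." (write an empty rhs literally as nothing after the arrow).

bb->a; cac->cb

  | ccacaabacbb => ccbaabacbb => ccbaabaca
  | acaacccbbca => acaacccaca => acaacccba
  | bbaca => aaca
  | acacacbb => acbacbb => acbaca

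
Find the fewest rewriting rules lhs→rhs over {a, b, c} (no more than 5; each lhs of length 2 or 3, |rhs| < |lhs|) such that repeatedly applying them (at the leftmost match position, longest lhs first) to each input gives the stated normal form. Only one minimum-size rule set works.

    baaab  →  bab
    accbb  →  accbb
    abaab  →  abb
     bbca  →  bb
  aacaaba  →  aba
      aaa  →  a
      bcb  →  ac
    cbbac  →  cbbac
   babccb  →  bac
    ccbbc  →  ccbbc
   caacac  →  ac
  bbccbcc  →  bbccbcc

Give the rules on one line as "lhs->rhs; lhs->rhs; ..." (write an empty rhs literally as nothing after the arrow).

  | baaab => bab
  | accbb
  | abaab => abb
  | bbca => bb

aa->; abc->b; bcb->ac; ca->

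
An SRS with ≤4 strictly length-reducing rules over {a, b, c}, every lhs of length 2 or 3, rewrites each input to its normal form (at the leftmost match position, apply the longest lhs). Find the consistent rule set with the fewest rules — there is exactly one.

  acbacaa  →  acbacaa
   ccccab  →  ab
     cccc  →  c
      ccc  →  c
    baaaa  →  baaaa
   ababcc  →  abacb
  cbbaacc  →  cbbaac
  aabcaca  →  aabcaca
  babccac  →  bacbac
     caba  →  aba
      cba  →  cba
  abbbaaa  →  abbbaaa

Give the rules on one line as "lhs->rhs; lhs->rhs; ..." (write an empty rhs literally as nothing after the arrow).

  | acbacaa
  | ccccab => cccab => ccab => cab => ab
  | cccc => ccc => cc => c
  | ccc => cc => c

bcc->cb; cab->ab; cc->c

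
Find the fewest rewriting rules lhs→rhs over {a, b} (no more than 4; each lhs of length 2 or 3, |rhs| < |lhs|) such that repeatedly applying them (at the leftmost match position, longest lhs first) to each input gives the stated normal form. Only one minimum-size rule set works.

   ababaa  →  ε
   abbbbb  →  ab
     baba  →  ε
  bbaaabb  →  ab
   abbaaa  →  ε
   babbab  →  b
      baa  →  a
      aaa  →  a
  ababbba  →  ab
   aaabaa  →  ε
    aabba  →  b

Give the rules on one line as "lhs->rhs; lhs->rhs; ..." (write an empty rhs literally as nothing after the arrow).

aa->; ba->; bb->b; bba->b

  | ababaa => abaa => aa => ε
  | abbbbb => abbbb => abbb => abb => ab
  | baba => ba => ε
  | bbaaabb => baabb => abb => ab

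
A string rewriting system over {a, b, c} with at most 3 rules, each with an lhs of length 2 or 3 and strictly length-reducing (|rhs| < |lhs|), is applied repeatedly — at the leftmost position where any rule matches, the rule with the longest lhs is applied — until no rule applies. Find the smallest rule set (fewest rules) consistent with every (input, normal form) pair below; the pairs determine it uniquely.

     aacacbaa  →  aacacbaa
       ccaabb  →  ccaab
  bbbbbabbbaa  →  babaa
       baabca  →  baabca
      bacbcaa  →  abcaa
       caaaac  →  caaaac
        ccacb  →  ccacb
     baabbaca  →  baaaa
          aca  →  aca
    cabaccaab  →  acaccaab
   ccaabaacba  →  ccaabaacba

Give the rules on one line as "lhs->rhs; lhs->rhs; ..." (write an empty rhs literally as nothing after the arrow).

  | aacacbaa
  | ccaabb => ccaab
  | bbbbbabbbaa => bbbbabbbaa => bbbabbbaa => bbabbbaa => babbbaa => babbaa => babaa
  | baabca

bac->a; bb->b; cab->ac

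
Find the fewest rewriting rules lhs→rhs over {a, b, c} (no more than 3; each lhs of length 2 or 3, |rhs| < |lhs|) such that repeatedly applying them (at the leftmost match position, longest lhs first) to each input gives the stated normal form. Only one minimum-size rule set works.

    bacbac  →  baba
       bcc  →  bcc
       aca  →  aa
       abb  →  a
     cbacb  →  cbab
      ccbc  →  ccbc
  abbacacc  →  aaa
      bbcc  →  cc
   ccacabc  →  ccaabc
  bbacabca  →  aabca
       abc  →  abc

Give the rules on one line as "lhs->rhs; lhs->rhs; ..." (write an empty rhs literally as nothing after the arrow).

ac->a; bb->

  | bacbac => babac => baba
  | bcc
  | aca => aa
  | abb => a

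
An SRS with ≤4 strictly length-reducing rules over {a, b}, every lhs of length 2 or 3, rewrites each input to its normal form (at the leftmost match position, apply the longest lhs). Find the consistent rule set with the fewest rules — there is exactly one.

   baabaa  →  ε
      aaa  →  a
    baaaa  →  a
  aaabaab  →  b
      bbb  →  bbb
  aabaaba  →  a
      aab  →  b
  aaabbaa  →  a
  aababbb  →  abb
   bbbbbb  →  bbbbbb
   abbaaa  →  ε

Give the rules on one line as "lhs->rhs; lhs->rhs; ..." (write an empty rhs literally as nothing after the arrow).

aa->; ba->; bab->a

  | baabaa => abaa => aa => ε
  | aaa => a
  | baaaa => aaa => a
  | aaabaab => abaab => aab => b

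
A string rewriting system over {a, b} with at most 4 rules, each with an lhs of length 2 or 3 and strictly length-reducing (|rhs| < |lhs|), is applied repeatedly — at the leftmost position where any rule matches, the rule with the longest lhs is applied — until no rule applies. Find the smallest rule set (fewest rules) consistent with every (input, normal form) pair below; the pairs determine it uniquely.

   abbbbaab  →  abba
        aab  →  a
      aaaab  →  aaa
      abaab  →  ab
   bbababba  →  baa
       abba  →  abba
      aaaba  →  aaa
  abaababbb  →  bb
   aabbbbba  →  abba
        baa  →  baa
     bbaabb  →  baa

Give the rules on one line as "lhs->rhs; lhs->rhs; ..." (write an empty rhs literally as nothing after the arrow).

  | abbbbaab => abbbaab => abbaab => abba
  | aab => a
  | aaaab => aaa
  | abaab => ab

aab->a; aba->; bab->aa; bbb->bb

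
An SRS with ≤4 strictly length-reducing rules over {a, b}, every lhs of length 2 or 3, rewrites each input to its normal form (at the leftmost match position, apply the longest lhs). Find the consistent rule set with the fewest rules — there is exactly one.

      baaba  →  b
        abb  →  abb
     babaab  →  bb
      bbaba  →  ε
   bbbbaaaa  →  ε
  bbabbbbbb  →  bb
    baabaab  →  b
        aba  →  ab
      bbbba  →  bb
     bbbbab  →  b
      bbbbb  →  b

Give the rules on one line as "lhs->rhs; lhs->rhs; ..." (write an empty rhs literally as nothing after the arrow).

ba->b; baa->; bbb->ba

  | baaba => ba => b
  | abb
  | babaab => bbaab => bb
  | bbaba => bbba => baa => ε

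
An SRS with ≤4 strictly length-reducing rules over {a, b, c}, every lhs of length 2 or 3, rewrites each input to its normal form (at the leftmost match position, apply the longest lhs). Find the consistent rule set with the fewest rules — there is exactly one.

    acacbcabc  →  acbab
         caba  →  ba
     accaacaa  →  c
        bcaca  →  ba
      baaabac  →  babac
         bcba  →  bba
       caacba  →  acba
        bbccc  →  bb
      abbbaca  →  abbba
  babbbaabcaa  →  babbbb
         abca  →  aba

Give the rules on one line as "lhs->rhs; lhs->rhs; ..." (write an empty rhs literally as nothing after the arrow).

aa->c; bc->b; ca->

  | acacbcabc => acbcabc => acbabc => acbab
  | caba => ba
  | accaacaa => acacaa => acaa => aa => c
  | bcaca => baca => ba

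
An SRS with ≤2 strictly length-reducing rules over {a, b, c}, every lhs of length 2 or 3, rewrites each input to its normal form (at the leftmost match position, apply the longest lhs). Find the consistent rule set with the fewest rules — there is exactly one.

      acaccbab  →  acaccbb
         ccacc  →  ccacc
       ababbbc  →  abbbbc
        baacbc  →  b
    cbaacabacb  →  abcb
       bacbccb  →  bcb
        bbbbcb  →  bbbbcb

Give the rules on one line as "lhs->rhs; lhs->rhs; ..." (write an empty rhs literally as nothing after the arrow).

ba->b; cbc->

  | acaccbab => acaccbb
  | ccacc
  | ababbbc => abbbbc
  | baacbc => bacbc => bcbc => b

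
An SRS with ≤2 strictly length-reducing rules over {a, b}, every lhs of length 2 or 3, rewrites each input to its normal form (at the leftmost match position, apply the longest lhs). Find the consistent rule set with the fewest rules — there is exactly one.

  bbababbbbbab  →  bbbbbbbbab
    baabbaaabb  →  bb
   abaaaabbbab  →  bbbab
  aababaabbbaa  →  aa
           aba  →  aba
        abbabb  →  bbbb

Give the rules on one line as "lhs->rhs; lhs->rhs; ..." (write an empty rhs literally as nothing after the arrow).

  | bbababbbbbab => bbabbbbbbab => bbbbbbbbab
  | baabbaaabb => aabbaaabb => abbaaabb => bbaaabb => baaabb => aaabb => aabb => abb => bb
  | abaaaabbbab => aaaaabbbab => aaaabbbab => aaabbbab => aabbbab => abbbab => bbbab
  | aababaabbbaa => aabaaabbbaa => aaaaabbbaa => aaaabbbaa => aaabbbaa => aabbbaa => abbbaa => bbbaa => bbaa => baa => aa

abb->bb; baa->aa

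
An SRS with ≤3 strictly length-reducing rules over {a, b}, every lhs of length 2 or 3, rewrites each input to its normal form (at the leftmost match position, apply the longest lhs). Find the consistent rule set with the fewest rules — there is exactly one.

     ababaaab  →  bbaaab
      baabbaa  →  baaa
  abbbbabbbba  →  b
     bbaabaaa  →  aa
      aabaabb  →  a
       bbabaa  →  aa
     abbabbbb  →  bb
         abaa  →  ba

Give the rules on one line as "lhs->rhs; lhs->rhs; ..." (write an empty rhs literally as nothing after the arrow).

aba->b; abb->; bbb->a

  | ababaaab => bbaaab
  | baabbaa => baaa
  | abbbbabbbba => bbabbbba => bbbba => aba => b
  | bbaabaaa => bbabaa => bbba => aa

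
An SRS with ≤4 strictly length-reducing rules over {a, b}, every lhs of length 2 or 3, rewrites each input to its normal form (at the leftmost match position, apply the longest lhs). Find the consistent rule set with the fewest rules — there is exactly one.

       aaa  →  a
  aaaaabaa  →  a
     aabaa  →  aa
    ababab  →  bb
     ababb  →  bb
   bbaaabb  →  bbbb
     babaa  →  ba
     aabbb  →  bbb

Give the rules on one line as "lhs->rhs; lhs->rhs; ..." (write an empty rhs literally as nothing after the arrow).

aaa->a; ab->b; aba->

  | aaa => a
  | aaaaabaa => aaabaa => abaa => a
  | aabaa => aa
  | ababab => bab => bb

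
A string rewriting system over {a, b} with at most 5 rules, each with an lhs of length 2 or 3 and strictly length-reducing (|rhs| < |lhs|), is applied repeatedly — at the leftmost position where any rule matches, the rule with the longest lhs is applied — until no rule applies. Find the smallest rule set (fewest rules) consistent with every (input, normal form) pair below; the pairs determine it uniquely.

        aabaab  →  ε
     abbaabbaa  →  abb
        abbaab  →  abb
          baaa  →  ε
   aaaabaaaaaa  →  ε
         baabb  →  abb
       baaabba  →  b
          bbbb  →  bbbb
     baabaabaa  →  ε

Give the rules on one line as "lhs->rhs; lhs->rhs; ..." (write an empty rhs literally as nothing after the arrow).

  | aabaab => aab => ε
  | abbaabbaa => ababbaa => abbbaa => abba => abb
  | abbaab => abab => abb
  | baaa => aa => ε

aa->; aab->; ba->b; baa->a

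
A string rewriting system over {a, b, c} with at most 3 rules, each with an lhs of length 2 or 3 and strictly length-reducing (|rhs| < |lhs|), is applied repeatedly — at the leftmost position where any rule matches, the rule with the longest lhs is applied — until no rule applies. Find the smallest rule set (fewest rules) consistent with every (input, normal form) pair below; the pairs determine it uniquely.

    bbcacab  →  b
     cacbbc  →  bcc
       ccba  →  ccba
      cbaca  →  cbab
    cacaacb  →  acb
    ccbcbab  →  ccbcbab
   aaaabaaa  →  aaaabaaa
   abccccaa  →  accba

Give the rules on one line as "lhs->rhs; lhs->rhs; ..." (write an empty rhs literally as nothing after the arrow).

  | bbcacab => cacab => bcab => bbb => b
  | cacbbc => bcbbc => bcc
  | ccba
  | cbaca => cbab

abc->a; bb->; ca->b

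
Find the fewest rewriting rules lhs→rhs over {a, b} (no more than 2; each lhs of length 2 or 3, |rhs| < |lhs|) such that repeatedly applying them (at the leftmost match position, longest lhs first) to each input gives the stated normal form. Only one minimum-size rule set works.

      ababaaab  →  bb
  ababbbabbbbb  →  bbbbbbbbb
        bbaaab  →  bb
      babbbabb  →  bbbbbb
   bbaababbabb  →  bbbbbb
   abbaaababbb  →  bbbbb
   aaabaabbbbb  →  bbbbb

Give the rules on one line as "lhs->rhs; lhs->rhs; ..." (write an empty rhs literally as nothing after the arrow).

  | ababaaab => babaaab => bbaaab => bab => bb
  | ababbbabbbbb => babbbabbbbb => bbbbabbbbb => bbbbbbbbb
  | bbaaab => bab => bb
  | babbbabb => bbbbabb => bbbbbb

ab->b; baa->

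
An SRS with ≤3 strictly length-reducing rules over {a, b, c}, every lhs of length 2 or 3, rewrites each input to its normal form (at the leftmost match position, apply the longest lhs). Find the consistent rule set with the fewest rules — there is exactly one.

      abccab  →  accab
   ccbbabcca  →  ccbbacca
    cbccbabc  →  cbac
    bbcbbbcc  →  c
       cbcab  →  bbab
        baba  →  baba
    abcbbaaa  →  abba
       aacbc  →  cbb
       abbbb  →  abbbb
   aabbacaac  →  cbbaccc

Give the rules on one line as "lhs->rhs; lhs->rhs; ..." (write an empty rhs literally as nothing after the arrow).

  | abccab => accab
  | ccbbabcca => ccbbacca
  | cbccbabc => bbcbabc => bcbabc => cbabc => cbac
  | bbcbbbcc => bcbbbcc => cbbbcc => cbbcc => cbcc => bbc => bc => c

aa->c; bc->c; cbc->bb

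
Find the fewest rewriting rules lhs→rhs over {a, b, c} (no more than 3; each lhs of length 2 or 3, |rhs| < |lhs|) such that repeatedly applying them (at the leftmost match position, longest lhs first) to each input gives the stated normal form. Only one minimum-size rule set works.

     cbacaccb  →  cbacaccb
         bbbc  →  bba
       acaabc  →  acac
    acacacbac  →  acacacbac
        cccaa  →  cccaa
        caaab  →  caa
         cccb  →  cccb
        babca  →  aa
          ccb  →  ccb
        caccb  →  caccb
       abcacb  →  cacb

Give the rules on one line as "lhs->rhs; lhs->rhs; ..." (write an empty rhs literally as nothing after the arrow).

ab->; bc->a

  | cbacaccb
  | bbbc => bba
  | acaabc => acac
  | acacacbac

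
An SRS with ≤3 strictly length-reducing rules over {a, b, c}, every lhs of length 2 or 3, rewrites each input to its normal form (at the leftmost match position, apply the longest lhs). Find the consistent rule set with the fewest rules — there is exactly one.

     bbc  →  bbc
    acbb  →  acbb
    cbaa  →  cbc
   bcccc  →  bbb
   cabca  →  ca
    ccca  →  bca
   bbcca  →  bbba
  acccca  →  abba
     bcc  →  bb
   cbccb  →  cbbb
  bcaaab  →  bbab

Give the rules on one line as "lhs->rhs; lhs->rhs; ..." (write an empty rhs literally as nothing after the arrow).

  | bbc
  | acbb
  | cbaa => cbc
  | bcccc => bbcc => bbb

aa->c; cab->; cc->b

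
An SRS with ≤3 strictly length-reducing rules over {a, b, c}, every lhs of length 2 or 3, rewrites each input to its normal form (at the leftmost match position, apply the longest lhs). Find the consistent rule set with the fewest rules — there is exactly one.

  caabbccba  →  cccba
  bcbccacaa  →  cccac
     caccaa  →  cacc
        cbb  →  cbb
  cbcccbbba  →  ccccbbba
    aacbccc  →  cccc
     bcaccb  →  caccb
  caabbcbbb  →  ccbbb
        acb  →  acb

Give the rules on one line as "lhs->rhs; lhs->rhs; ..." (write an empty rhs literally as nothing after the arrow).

  | caabbccba => cbbccba => cbccba => cccba
  | bcbccacaa => cbccacaa => cccacaa => cccac
  | caccaa => cacc
  | cbb

aa->; bc->c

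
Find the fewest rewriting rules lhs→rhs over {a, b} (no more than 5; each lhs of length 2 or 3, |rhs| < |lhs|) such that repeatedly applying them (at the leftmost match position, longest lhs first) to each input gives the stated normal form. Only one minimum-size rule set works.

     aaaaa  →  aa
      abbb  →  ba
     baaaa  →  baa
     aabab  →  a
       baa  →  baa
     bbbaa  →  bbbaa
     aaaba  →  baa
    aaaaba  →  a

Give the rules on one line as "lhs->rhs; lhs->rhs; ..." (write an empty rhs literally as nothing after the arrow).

  | aaaaa => abaa => aa
  | abbb => bab => ba
  | baaaa => baba => baa
  | aabab => aab => a

aaa->ab; ab->; abb->ba; bab->ba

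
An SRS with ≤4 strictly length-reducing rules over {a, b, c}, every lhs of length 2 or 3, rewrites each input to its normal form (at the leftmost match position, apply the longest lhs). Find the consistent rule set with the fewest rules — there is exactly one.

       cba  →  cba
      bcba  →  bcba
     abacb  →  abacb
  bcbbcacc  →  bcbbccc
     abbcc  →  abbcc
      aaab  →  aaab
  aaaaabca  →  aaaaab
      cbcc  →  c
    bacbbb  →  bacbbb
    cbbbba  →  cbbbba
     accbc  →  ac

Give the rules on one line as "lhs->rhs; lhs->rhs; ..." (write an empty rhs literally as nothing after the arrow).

ca->; cac->cc; cbc->

  | cba
  | bcba
  | abacb
  | bcbbcacc => bcbbccc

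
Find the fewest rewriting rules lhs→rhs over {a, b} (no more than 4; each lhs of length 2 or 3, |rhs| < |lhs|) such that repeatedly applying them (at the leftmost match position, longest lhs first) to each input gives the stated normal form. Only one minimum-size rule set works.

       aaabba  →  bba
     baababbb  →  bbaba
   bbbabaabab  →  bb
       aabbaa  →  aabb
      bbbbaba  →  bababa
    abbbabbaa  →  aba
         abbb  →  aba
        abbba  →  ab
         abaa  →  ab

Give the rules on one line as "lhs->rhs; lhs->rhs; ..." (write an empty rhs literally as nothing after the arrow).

aaa->; baa->b; bbb->ba

  | aaabba => bba
  | baababbb => bbabbb => bbaba
  | bbbabaabab => baabaabab => bbaabab => bbbab => baab => bb
  | aabbaa => aabb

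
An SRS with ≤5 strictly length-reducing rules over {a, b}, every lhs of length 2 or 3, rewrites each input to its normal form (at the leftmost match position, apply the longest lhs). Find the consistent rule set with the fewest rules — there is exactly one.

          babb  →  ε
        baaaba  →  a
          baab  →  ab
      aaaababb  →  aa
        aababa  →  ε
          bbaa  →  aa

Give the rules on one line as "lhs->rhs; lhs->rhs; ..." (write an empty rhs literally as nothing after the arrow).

aba->; abb->; ba->; bb->

  | babb => bb => ε
  | baaaba => aaba => a
  | baab => ab
  | aaaababb => aaabb => aa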